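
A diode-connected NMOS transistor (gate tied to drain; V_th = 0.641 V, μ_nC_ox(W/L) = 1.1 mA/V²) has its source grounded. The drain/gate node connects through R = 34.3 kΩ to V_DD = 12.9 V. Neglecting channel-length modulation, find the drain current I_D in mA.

I_D = 0.335 mA

With gate tied to drain, V_GS = V_DS ≥ V_GS − V_th, so the device is in saturation.
KCL at the drain: ½ k_n (V_GS − V_th)² = (V_DD − V_GS)/R.
Let x = V_GS − 0.641. Then 18.9 x² + x − 12.26 = 0, giving x = 0.78 V (positive root), so V_GS = 1.42 V.
I_D = (V_DD − V_GS)/R = (12.9 − 1.42) / 34.3 = 0.335 mA.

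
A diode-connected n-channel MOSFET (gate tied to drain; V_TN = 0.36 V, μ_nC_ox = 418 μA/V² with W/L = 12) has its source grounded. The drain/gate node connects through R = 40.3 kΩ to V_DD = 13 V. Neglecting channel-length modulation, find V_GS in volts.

With gate tied to drain, V_GS = V_DS ≥ V_GS − V_TN, so the device is in saturation.
k_n = μ_nC_ox · (W/L) = 5.016 mA/V².
KCL at the drain: ½ k_n (V_GS − V_TN)² = (V_DD − V_GS)/R.
Let x = V_GS − 0.36. Then 101 x² + x − 12.64 = 0, giving x = 0.349 V (positive root), so V_GS = 0.709 V.
I_D = (V_DD − V_GS)/R = (13 − 0.709) / 40.3 = 0.305 mA.

V_GS = 0.709 V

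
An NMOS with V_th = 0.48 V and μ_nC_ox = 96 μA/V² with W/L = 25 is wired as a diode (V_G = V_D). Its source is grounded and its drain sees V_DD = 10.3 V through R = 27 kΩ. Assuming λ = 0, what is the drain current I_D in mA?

I_D = 0.344 mA

With gate tied to drain, V_GS = V_DS ≥ V_GS − V_th, so the device is in saturation.
k_n = μ_nC_ox · (W/L) = 2.4 mA/V².
KCL at the drain: ½ k_n (V_GS − V_th)² = (V_DD − V_GS)/R.
Let x = V_GS − 0.48. Then 32.4 x² + x − 9.82 = 0, giving x = 0.535 V (positive root), so V_GS = 1.02 V.
I_D = (V_DD − V_GS)/R = (10.3 − 1.02) / 27 = 0.344 mA.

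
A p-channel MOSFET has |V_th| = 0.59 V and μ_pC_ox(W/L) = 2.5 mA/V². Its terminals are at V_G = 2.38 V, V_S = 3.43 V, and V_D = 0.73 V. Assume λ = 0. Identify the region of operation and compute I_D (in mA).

V_SG = V_S − V_G = 3.43 − 2.38 = 1.05 V; V_SD = V_S − V_D = 3.43 − 0.73 = 2.7 V.
V_ov = V_SG − |V_th| = 1.05 − 0.59 = 0.46 V.
Since V_SD = 2.7 V ≥ V_ov = 0.46 V, the device is in saturation.
I_D = ½ k_p V_ov² = 0.5 × 2.5 × 0.46² = 0.265 mA.

Saturation; I_D = 0.265 mA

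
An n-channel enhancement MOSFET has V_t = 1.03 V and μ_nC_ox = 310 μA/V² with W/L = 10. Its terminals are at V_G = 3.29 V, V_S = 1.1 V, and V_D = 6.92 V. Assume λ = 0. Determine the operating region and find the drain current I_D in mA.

V_GS = V_G − V_S = 3.29 − 1.1 = 2.19 V; V_DS = V_D − V_S = 6.92 − 1.1 = 5.82 V.
k_n = μ_nC_ox · (W/L) = 3.1 mA/V².
V_ov = V_GS − V_t = 2.19 − 1.03 = 1.16 V.
Since V_DS = 5.82 V ≥ V_ov = 1.16 V, the device is in saturation.
I_D = ½ k_n V_ov² = 0.5 × 3.1 × 1.16² = 2.09 mA.

Saturation; I_D = 2.09 mA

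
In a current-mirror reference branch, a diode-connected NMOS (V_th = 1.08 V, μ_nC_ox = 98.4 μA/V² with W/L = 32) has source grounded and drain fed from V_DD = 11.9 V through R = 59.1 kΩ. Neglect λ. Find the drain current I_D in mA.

I_D = 0.177 mA

With gate tied to drain, V_GS = V_DS ≥ V_GS − V_th, so the device is in saturation.
k_n = μ_nC_ox · (W/L) = 3.149 mA/V².
KCL at the drain: ½ k_n (V_GS − V_th)² = (V_DD − V_GS)/R.
Let x = V_GS − 1.08. Then 93 x² + x − 10.82 = 0, giving x = 0.336 V (positive root), so V_GS = 1.42 V.
I_D = (V_DD − V_GS)/R = (11.9 − 1.42) / 59.1 = 0.177 mA.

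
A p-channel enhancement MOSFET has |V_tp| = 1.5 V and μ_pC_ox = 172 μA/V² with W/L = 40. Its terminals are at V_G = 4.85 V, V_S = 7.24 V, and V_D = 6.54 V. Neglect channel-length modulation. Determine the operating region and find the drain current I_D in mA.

V_SG = V_S − V_G = 7.24 − 4.85 = 2.39 V; V_SD = V_S − V_D = 7.24 − 6.54 = 0.7 V.
k_p = μ_pC_ox · (W/L) = 6.88 mA/V².
V_ov = V_SG − |V_tp| = 2.39 − 1.5 = 0.89 V.
Since V_SD = 0.7 V < V_ov = 0.89 V, the device is in the triode region.
I_D = k_p [V_ov · V_SD − ½ V_SD²] = 6.88 × [0.89 × 0.7 − 0.5 × 0.7²] = 2.6 mA.

Triode; I_D = 2.60 mA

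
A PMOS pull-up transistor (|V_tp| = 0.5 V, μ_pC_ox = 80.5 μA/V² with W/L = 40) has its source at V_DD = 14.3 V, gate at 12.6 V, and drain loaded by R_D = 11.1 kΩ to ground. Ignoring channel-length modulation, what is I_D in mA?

I_D = 1.25 mA

V_SG = V_DD − V_G = 14.3 − 12.6 = 1.7 V, so V_ov = 1.7 − 0.5 = 1.2 V.
k_p = μ_pC_ox · (W/L) = 3.22 mA/V².
Assume saturation: I_D = ½ k_p V_ov² = 0.5 × 3.22 × 1.2² = 2.32 mA, giving V_SD = V_DD − I_D R_D = 14.3 − 2.32 × 11.1 = -11.4 V.
But -11.4 V < V_ov = 1.2 V, so the device is actually in triode.
In triode I_D = k_p[V_ov V_SD − ½ V_SD²] and I_D = (V_DD − V_SD)/R_D. Equating: 17.9 V_SD² − 43.89 V_SD + 14.3 = 0, giving V_SD = 0.387 V (the root below V_ov).
I_D = (14.3 − 0.387) / 11.1 = 1.25 mA.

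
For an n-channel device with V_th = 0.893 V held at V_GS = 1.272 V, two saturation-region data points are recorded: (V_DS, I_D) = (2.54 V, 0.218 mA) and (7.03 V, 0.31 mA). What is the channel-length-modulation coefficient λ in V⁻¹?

With V_GS fixed, I_D ∝ (1 + λ V_DS) in saturation, so I_D2/I_D1 = (1 + λ V_DS2)/(1 + λ V_DS1).
0.31/0.218 = 1.422 = (1 + 7.03 λ)/(1 + 2.54 λ).
Solving: λ (I_D1 V_DS2 − I_D2 V_DS1) = I_D2 − I_D1, so λ = (0.31 − 0.218) / (0.218 × 7.03 − 0.31 × 2.54) = 0.092 / 0.745 = 0.123 V⁻¹.

λ = 0.123 V⁻¹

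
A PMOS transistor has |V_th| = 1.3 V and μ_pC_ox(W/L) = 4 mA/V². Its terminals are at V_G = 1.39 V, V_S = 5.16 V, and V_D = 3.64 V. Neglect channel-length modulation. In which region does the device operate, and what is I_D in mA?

Triode; I_D = 10.4 mA

V_SG = V_S − V_G = 5.16 − 1.39 = 3.77 V; V_SD = V_S − V_D = 5.16 − 3.64 = 1.52 V.
V_ov = V_SG − |V_th| = 3.77 − 1.3 = 2.47 V.
Since V_SD = 1.52 V < V_ov = 2.47 V, the device is in the triode region.
I_D = k_p [V_ov · V_SD − ½ V_SD²] = 4 × [2.47 × 1.52 − 0.5 × 1.52²] = 10.4 mA.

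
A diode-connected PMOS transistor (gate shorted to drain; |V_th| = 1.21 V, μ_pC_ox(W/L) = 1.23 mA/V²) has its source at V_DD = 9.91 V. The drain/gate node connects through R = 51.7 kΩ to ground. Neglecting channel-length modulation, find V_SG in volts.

With gate tied to drain, V_SG = V_SD ≥ V_SG − |V_th|, so the device is in saturation.
KCL at the drain: ½ k_p (V_SG − |V_th|)² = (V_DD − V_SG)/R.
Let x = V_SG − 1.21. Then 31.8 x² + x − 8.7 = 0, giving x = 0.508 V (positive root), so V_SG = 1.72 V.
I_D = (V_DD − V_SG)/R = (9.91 − 1.72) / 51.7 = 0.158 mA.

V_SG = 1.72 V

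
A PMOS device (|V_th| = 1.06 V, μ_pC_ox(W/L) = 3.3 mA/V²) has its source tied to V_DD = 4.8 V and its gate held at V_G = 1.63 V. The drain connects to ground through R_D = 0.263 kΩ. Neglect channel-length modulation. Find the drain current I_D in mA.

V_SG = V_DD − V_G = 4.8 − 1.63 = 3.17 V, so V_ov = 3.17 − 1.06 = 2.11 V.
Assume saturation: I_D = ½ k_p V_ov² = 0.5 × 3.3 × 2.11² = 7.35 mA, giving V_SD = V_DD − I_D R_D = 4.8 − 7.35 × 0.263 = 2.87 V.
V_SD = 2.87 V ≥ V_ov = 2.11 V, confirming saturation.

I_D = 7.35 mA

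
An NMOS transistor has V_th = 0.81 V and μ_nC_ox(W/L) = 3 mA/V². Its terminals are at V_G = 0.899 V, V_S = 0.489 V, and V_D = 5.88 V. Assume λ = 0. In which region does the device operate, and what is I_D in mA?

V_GS = V_G − V_S = 0.899 − 0.489 = 0.41 V; V_DS = V_D − V_S = 5.88 − 0.489 = 5.39 V.
V_GS = 0.41 V < V_th = 0.81 V, so the transistor is in cutoff.

Cutoff; I_D = 0 mA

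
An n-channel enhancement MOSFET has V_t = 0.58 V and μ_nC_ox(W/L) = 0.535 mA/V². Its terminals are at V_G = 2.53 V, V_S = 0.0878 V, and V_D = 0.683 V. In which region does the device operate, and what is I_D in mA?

Triode; I_D = 0.498 mA

V_GS = V_G − V_S = 2.53 − 0.0878 = 2.44 V; V_DS = V_D − V_S = 0.683 − 0.0878 = 0.595 V.
V_ov = V_GS − V_t = 2.44 − 0.58 = 1.86 V.
Since V_DS = 0.595 V < V_ov = 1.86 V, the device is in the triode region.
I_D = k_n [V_ov · V_DS − ½ V_DS²] = 0.535 × [1.86 × 0.595 − 0.5 × 0.595²] = 0.498 mA.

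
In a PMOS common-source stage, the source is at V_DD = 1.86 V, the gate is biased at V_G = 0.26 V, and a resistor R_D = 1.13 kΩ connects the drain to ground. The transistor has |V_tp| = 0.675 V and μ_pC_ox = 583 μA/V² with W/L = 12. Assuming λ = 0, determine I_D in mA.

V_SG = V_DD − V_G = 1.86 − 0.26 = 1.6 V, so V_ov = 1.6 − 0.675 = 0.925 V.
k_p = μ_pC_ox · (W/L) = 6.996 mA/V².
Assume saturation: I_D = ½ k_p V_ov² = 0.5 × 6.996 × 0.925² = 2.99 mA, giving V_SD = V_DD − I_D R_D = 1.86 − 2.99 × 1.13 = -1.52 V.
But -1.52 V < V_ov = 0.925 V, so the device is actually in triode.
In triode I_D = k_p[V_ov V_SD − ½ V_SD²] and I_D = (V_DD − V_SD)/R_D. Equating: 3.95 V_SD² − 8.313 V_SD + 1.86 = 0, giving V_SD = 0.255 V (the root below V_ov).
I_D = (1.86 − 0.255) / 1.13 = 1.42 mA.

I_D = 1.42 mA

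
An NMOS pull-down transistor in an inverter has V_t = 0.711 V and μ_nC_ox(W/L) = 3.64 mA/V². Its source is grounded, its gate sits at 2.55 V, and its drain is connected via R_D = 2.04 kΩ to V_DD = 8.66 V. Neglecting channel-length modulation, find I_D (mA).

V_GS = V_G = 2.55 V, so V_ov = 2.55 − 0.711 = 1.84 V.
Assume saturation: I_D = ½ k_n V_ov² = 0.5 × 3.64 × 1.84² = 6.16 mA, giving V_DS = V_DD − I_D R_D = 8.66 − 6.16 × 2.04 = -3.9 V.
But -3.9 V < V_ov = 1.84 V, so the device is actually in triode.
In triode I_D = k_n[V_ov V_DS − ½ V_DS²] and I_D = (V_DD − V_DS)/R_D. Equating: 3.71 V_DS² − 14.66 V_DS + 8.66 = 0, giving V_DS = 0.724 V (the root below V_ov).
I_D = (8.66 − 0.724) / 2.04 = 3.89 mA.

I_D = 3.89 mA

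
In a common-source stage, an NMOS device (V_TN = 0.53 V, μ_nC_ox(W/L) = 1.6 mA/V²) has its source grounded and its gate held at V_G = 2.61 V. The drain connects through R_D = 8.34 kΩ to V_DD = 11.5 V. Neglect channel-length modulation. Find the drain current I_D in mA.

I_D = 1.33 mA

V_GS = V_G = 2.61 V, so V_ov = 2.61 − 0.53 = 2.08 V.
Assume saturation: I_D = ½ k_n V_ov² = 0.5 × 1.6 × 2.08² = 3.46 mA, giving V_DS = V_DD − I_D R_D = 11.5 − 3.46 × 8.34 = -17.4 V.
But -17.4 V < V_ov = 2.08 V, so the device is actually in triode.
In triode I_D = k_n[V_ov V_DS − ½ V_DS²] and I_D = (V_DD − V_DS)/R_D. Equating: 6.67 V_DS² − 28.76 V_DS + 11.5 = 0, giving V_DS = 0.446 V (the root below V_ov).
I_D = (11.5 − 0.446) / 8.34 = 1.33 mA.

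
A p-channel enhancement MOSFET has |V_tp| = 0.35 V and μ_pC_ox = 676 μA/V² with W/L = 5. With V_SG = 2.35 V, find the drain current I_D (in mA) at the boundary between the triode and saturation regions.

At the boundary V_SD = V_ov = V_SG − |V_tp| = 2.35 − 0.35 = 2 V.
k_p = μ_pC_ox · (W/L) = 3.38 mA/V².
I_D = ½ k_p V_ov² = 0.5 × 3.38 × 2² = 6.76 mA.

I_D = 6.76 mA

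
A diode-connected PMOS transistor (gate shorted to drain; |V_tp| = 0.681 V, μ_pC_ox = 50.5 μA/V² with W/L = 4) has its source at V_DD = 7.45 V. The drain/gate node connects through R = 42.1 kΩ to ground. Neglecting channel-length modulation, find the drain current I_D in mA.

With gate tied to drain, V_SG = V_SD ≥ V_SG − |V_tp|, so the device is in saturation.
k_p = μ_pC_ox · (W/L) = 0.202 mA/V².
KCL at the drain: ½ k_p (V_SG − |V_tp|)² = (V_DD − V_SG)/R.
Let x = V_SG − 0.681. Then 4.25 x² + x − 6.769 = 0, giving x = 1.15 V (positive root), so V_SG = 1.83 V.
I_D = (V_DD − V_SG)/R = (7.45 − 1.83) / 42.1 = 0.133 mA.

I_D = 0.133 mA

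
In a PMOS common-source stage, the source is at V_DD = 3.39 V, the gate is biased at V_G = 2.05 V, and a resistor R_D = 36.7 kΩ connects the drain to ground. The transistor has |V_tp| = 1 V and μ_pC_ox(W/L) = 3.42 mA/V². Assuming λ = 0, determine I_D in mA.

V_SG = V_DD − V_G = 3.39 − 2.05 = 1.34 V, so V_ov = 1.34 − 1 = 0.34 V.
Assume saturation: I_D = ½ k_p V_ov² = 0.5 × 3.42 × 0.34² = 0.198 mA, giving V_SD = V_DD − I_D R_D = 3.39 − 0.198 × 36.7 = -3.86 V.
But -3.86 V < V_ov = 0.34 V, so the device is actually in triode.
In triode I_D = k_p[V_ov V_SD − ½ V_SD²] and I_D = (V_DD − V_SD)/R_D. Equating: 62.8 V_SD² − 43.67 V_SD + 3.39 = 0, giving V_SD = 0.089 V (the root below V_ov).
I_D = (3.39 − 0.089) / 36.7 = 0.0899 mA.

I_D = 0.0899 mA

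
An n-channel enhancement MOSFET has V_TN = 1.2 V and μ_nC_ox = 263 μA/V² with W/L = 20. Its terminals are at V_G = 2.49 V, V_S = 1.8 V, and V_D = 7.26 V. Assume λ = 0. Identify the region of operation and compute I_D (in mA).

V_GS = V_G − V_S = 2.49 − 1.8 = 0.69 V; V_DS = V_D − V_S = 7.26 − 1.8 = 5.46 V.
V_GS = 0.69 V < V_TN = 1.2 V, so the transistor is in cutoff.

Cutoff; I_D = 0 mA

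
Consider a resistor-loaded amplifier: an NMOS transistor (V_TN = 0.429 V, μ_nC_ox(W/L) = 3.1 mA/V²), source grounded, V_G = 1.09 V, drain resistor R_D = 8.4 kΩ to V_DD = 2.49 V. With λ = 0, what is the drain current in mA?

V_GS = V_G = 1.09 V, so V_ov = 1.09 − 0.429 = 0.661 V.
Assume saturation: I_D = ½ k_n V_ov² = 0.5 × 3.1 × 0.661² = 0.677 mA, giving V_DS = V_DD − I_D R_D = 2.49 − 0.677 × 8.4 = -3.2 V.
But -3.2 V < V_ov = 0.661 V, so the device is actually in triode.
In triode I_D = k_n[V_ov V_DS − ½ V_DS²] and I_D = (V_DD − V_DS)/R_D. Equating: 13 V_DS² − 18.21 V_DS + 2.49 = 0, giving V_DS = 0.154 V (the root below V_ov).
I_D = (2.49 − 0.154) / 8.4 = 0.278 mA.

I_D = 0.278 mA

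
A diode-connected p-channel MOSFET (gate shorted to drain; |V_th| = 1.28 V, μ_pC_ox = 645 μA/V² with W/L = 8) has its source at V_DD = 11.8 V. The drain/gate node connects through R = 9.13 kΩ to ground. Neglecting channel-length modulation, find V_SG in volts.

With gate tied to drain, V_SG = V_SD ≥ V_SG − |V_th|, so the device is in saturation.
k_p = μ_pC_ox · (W/L) = 5.16 mA/V².
KCL at the drain: ½ k_p (V_SG − |V_th|)² = (V_DD − V_SG)/R.
Let x = V_SG − 1.28. Then 23.6 x² + x − 10.52 = 0, giving x = 0.647 V (positive root), so V_SG = 1.93 V.
I_D = (V_DD − V_SG)/R = (11.8 − 1.93) / 9.13 = 1.08 mA.

V_SG = 1.93 V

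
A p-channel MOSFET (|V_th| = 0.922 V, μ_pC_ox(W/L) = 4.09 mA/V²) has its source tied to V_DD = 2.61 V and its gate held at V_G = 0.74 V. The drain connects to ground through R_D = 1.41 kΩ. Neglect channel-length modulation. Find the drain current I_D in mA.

V_SG = V_DD − V_G = 2.61 − 0.74 = 1.87 V, so V_ov = 1.87 − 0.922 = 0.948 V.
Assume saturation: I_D = ½ k_p V_ov² = 0.5 × 4.09 × 0.948² = 1.84 mA, giving V_SD = V_DD − I_D R_D = 2.61 − 1.84 × 1.41 = 0.0186 V.
But 0.0186 V < V_ov = 0.948 V, so the device is actually in triode.
In triode I_D = k_p[V_ov V_SD − ½ V_SD²] and I_D = (V_DD − V_SD)/R_D. Equating: 2.88 V_SD² − 6.467 V_SD + 2.61 = 0, giving V_SD = 0.528 V (the root below V_ov).
I_D = (2.61 − 0.528) / 1.41 = 1.48 mA.

I_D = 1.48 mA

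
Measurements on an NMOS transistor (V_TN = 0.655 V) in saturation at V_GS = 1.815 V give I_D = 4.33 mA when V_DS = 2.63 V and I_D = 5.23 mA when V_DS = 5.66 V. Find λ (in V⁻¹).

λ = 0.0837 V⁻¹

With V_GS fixed, I_D ∝ (1 + λ V_DS) in saturation, so I_D2/I_D1 = (1 + λ V_DS2)/(1 + λ V_DS1).
5.23/4.33 = 1.208 = (1 + 5.66 λ)/(1 + 2.63 λ).
Solving: λ (I_D1 V_DS2 − I_D2 V_DS1) = I_D2 − I_D1, so λ = (5.23 − 4.33) / (4.33 × 5.66 − 5.23 × 2.63) = 0.9 / 10.8 = 0.0837 V⁻¹.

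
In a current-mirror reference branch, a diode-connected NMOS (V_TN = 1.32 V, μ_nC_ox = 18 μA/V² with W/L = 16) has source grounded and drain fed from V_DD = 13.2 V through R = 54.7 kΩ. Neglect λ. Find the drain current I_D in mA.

I_D = 0.196 mA

With gate tied to drain, V_GS = V_DS ≥ V_GS − V_TN, so the device is in saturation.
k_n = μ_nC_ox · (W/L) = 0.288 mA/V².
KCL at the drain: ½ k_n (V_GS − V_TN)² = (V_DD − V_GS)/R.
Let x = V_GS − 1.32. Then 7.88 x² + x − 11.88 = 0, giving x = 1.17 V (positive root), so V_GS = 2.49 V.
I_D = (V_DD − V_GS)/R = (13.2 − 2.49) / 54.7 = 0.196 mA.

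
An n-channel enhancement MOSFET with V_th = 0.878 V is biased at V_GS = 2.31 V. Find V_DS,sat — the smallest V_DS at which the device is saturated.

V_DS,sat = 1.43 V

The boundary between triode and saturation is V_DS = V_GS − V_th = V_ov.
V_ov = 2.31 − 0.878 = 1.43 V.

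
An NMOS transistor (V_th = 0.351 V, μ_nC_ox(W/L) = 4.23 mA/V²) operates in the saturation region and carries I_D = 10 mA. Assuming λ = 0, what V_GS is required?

In saturation I_D = ½ k_n (V_GS − V_th)², so V_GS − V_th = √(2 I_D / k_n) = √(2 × 10 / 4.23) = 2.17 V.
V_GS = 0.351 + 2.17 = 2.53 V.

V_GS = 2.53 V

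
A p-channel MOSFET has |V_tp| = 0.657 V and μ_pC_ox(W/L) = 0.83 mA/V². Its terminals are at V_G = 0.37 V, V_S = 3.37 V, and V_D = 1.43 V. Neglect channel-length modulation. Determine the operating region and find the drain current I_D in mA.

V_SG = V_S − V_G = 3.37 − 0.37 = 3 V; V_SD = V_S − V_D = 3.37 − 1.43 = 1.94 V.
V_ov = V_SG − |V_tp| = 3 − 0.657 = 2.34 V.
Since V_SD = 1.94 V < V_ov = 2.34 V, the device is in the triode region.
I_D = k_p [V_ov · V_SD − ½ V_SD²] = 0.83 × [2.34 × 1.94 − 0.5 × 1.94²] = 2.21 mA.

Triode; I_D = 2.21 mA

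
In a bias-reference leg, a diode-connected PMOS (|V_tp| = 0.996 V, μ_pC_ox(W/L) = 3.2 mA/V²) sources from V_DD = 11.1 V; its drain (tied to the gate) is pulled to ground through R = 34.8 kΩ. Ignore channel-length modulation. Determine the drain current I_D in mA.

I_D = 0.278 mA

With gate tied to drain, V_SG = V_SD ≥ V_SG − |V_tp|, so the device is in saturation.
KCL at the drain: ½ k_p (V_SG − |V_tp|)² = (V_DD − V_SG)/R.
Let x = V_SG − 0.996. Then 55.7 x² + x − 10.1 = 0, giving x = 0.417 V (positive root), so V_SG = 1.41 V.
I_D = (V_DD − V_SG)/R = (11.1 − 1.41) / 34.8 = 0.278 mA.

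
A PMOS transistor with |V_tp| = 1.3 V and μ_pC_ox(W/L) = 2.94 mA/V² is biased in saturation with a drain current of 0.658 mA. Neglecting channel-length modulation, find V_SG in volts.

V_SG = 1.97 V

In saturation I_D = ½ k_p (V_SG − |V_tp|)², so V_SG − |V_tp| = √(2 I_D / k_p) = √(2 × 0.658 / 2.94) = 0.669 V.
V_SG = 1.3 + 0.669 = 1.97 V.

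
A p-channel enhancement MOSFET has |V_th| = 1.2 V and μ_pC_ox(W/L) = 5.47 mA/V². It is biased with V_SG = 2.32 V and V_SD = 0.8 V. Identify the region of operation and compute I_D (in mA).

Triode; I_D = 3.15 mA

V_ov = V_SG − |V_th| = 2.32 − 1.2 = 1.12 V.
Since V_SD = 0.8 V < V_ov = 1.12 V, the device is in the triode region.
I_D = k_p [V_ov · V_SD − ½ V_SD²] = 5.47 × [1.12 × 0.8 − 0.5 × 0.8²] = 3.15 mA.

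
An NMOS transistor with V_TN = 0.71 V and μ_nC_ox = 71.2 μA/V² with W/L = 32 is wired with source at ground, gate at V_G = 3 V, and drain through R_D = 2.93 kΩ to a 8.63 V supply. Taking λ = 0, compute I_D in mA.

V_GS = V_G = 3 V, so V_ov = 3 − 0.71 = 2.29 V.
k_n = μ_nC_ox · (W/L) = 2.278 mA/V².
Assume saturation: I_D = ½ k_n V_ov² = 0.5 × 2.278 × 2.29² = 5.97 mA, giving V_DS = V_DD − I_D R_D = 8.63 − 5.97 × 2.93 = -8.87 V.
But -8.87 V < V_ov = 2.29 V, so the device is actually in triode.
In triode I_D = k_n[V_ov V_DS − ½ V_DS²] and I_D = (V_DD − V_DS)/R_D. Equating: 3.34 V_DS² − 16.29 V_DS + 8.63 = 0, giving V_DS = 0.605 V (the root below V_ov).
I_D = (8.63 − 0.605) / 2.93 = 2.74 mA.

I_D = 2.74 mA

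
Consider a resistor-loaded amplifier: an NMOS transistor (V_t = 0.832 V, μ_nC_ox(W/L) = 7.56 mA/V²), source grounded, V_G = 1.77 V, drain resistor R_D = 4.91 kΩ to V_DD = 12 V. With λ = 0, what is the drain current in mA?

V_GS = V_G = 1.77 V, so V_ov = 1.77 − 0.832 = 0.938 V.
Assume saturation: I_D = ½ k_n V_ov² = 0.5 × 7.56 × 0.938² = 3.33 mA, giving V_DS = V_DD − I_D R_D = 12 − 3.33 × 4.91 = -4.33 V.
But -4.33 V < V_ov = 0.938 V, so the device is actually in triode.
In triode I_D = k_n[V_ov V_DS − ½ V_DS²] and I_D = (V_DD − V_DS)/R_D. Equating: 18.6 V_DS² − 35.82 V_DS + 12 = 0, giving V_DS = 0.432 V (the root below V_ov).
I_D = (12 − 0.432) / 4.91 = 2.36 mA.

I_D = 2.36 mA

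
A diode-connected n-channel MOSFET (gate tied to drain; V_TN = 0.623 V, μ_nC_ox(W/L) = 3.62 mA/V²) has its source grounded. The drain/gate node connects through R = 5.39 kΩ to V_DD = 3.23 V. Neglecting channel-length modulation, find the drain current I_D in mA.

With gate tied to drain, V_GS = V_DS ≥ V_GS − V_TN, so the device is in saturation.
KCL at the drain: ½ k_n (V_GS − V_TN)² = (V_DD − V_GS)/R.
Let x = V_GS − 0.623. Then 9.76 x² + x − 2.607 = 0, giving x = 0.468 V (positive root), so V_GS = 1.09 V.
I_D = (V_DD − V_GS)/R = (3.23 − 1.09) / 5.39 = 0.397 mA.

I_D = 0.397 mA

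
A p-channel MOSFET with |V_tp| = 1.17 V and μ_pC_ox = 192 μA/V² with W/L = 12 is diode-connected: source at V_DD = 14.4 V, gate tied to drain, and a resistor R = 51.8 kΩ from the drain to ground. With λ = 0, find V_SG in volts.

With gate tied to drain, V_SG = V_SD ≥ V_SG − |V_tp|, so the device is in saturation.
k_p = μ_pC_ox · (W/L) = 2.304 mA/V².
KCL at the drain: ½ k_p (V_SG − |V_tp|)² = (V_DD − V_SG)/R.
Let x = V_SG − 1.17. Then 59.7 x² + x − 13.23 = 0, giving x = 0.463 V (positive root), so V_SG = 1.63 V.
I_D = (V_DD − V_SG)/R = (14.4 − 1.63) / 51.8 = 0.246 mA.

V_SG = 1.63 V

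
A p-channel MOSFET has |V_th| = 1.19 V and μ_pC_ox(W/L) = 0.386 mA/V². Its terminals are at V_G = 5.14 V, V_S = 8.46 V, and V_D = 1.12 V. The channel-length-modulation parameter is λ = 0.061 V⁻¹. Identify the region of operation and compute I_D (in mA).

Saturation; I_D = 1.27 mA

V_SG = V_S − V_G = 8.46 − 5.14 = 3.32 V; V_SD = V_S − V_D = 8.46 − 1.12 = 7.34 V.
V_ov = V_SG − |V_th| = 3.32 − 1.19 = 2.13 V.
Since V_SD = 7.34 V ≥ V_ov = 2.13 V, the device is in saturation.
I_D = ½ k_p V_ov² (1 + λ V_SD) = 0.5 × 0.386 × 2.13² × (1 + 0.061 × 7.34) = 1.27 mA.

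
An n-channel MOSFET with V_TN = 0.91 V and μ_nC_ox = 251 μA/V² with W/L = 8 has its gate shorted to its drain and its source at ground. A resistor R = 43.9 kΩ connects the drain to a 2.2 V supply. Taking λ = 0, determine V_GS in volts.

V_GS = 1.07 V

With gate tied to drain, V_GS = V_DS ≥ V_GS − V_TN, so the device is in saturation.
k_n = μ_nC_ox · (W/L) = 2.008 mA/V².
KCL at the drain: ½ k_n (V_GS − V_TN)² = (V_DD − V_GS)/R.
Let x = V_GS − 0.91. Then 44.1 x² + x − 1.29 = 0, giving x = 0.16 V (positive root), so V_GS = 1.07 V.
I_D = (V_DD − V_GS)/R = (2.2 − 1.07) / 43.9 = 0.0257 mA.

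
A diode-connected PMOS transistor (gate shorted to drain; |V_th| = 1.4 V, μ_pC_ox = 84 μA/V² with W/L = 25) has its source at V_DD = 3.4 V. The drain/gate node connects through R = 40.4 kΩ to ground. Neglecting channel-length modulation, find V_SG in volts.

V_SG = 1.61 V

With gate tied to drain, V_SG = V_SD ≥ V_SG − |V_th|, so the device is in saturation.
k_p = μ_pC_ox · (W/L) = 2.1 mA/V².
KCL at the drain: ½ k_p (V_SG − |V_th|)² = (V_DD − V_SG)/R.
Let x = V_SG − 1.4. Then 42.4 x² + x − 2 = 0, giving x = 0.206 V (positive root), so V_SG = 1.61 V.
I_D = (V_DD − V_SG)/R = (3.4 − 1.61) / 40.4 = 0.0444 mA.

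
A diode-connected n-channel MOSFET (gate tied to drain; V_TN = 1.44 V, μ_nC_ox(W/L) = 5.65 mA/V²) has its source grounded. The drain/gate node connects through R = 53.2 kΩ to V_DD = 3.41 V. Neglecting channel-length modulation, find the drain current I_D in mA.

I_D = 0.0349 mA

With gate tied to drain, V_GS = V_DS ≥ V_GS − V_TN, so the device is in saturation.
KCL at the drain: ½ k_n (V_GS − V_TN)² = (V_DD − V_GS)/R.
Let x = V_GS − 1.44. Then 150 x² + x − 1.97 = 0, giving x = 0.111 V (positive root), so V_GS = 1.55 V.
I_D = (V_DD − V_GS)/R = (3.41 − 1.55) / 53.2 = 0.0349 mA.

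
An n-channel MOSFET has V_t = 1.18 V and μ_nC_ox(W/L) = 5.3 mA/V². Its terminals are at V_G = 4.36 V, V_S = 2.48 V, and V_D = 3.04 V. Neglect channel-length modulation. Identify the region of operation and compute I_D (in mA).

V_GS = V_G − V_S = 4.36 − 2.48 = 1.88 V; V_DS = V_D − V_S = 3.04 − 2.48 = 0.56 V.
V_ov = V_GS − V_t = 1.88 − 1.18 = 0.7 V.
Since V_DS = 0.56 V < V_ov = 0.7 V, the device is in the triode region.
I_D = k_n [V_ov · V_DS − ½ V_DS²] = 5.3 × [0.7 × 0.56 − 0.5 × 0.56²] = 1.25 mA.

Triode; I_D = 1.25 mA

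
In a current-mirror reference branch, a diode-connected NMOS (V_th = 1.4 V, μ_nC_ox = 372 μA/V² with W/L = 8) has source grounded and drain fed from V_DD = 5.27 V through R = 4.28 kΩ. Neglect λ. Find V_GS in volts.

V_GS = 2.10 V

With gate tied to drain, V_GS = V_DS ≥ V_GS − V_th, so the device is in saturation.
k_n = μ_nC_ox · (W/L) = 2.976 mA/V².
KCL at the drain: ½ k_n (V_GS − V_th)² = (V_DD − V_GS)/R.
Let x = V_GS − 1.4. Then 6.37 x² + x − 3.87 = 0, giving x = 0.705 V (positive root), so V_GS = 2.1 V.
I_D = (V_DD − V_GS)/R = (5.27 − 2.1) / 4.28 = 0.739 mA.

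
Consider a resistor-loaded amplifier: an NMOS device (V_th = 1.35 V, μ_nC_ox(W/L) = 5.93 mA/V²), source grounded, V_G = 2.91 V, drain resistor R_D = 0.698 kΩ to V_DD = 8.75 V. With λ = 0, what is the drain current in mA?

V_GS = V_G = 2.91 V, so V_ov = 2.91 − 1.35 = 1.56 V.
Assume saturation: I_D = ½ k_n V_ov² = 0.5 × 5.93 × 1.56² = 7.22 mA, giving V_DS = V_DD − I_D R_D = 8.75 − 7.22 × 0.698 = 3.71 V.
V_DS = 3.71 V ≥ V_ov = 1.56 V, confirming saturation.

I_D = 7.22 mA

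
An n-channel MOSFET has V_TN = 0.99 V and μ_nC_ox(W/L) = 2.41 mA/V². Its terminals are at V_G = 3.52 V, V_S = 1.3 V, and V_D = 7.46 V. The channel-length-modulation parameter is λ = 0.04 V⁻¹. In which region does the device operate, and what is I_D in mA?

Saturation; I_D = 2.27 mA

V_GS = V_G − V_S = 3.52 − 1.3 = 2.22 V; V_DS = V_D − V_S = 7.46 − 1.3 = 6.16 V.
V_ov = V_GS − V_TN = 2.22 − 0.99 = 1.23 V.
Since V_DS = 6.16 V ≥ V_ov = 1.23 V, the device is in saturation.
I_D = ½ k_n V_ov² (1 + λ V_DS) = 0.5 × 2.41 × 1.23² × (1 + 0.04 × 6.16) = 2.27 mA.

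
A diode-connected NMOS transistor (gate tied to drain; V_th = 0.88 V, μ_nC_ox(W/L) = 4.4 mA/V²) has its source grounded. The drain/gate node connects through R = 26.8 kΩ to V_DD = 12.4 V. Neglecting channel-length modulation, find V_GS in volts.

V_GS = 1.31 V

With gate tied to drain, V_GS = V_DS ≥ V_GS − V_th, so the device is in saturation.
KCL at the drain: ½ k_n (V_GS − V_th)² = (V_DD − V_GS)/R.
Let x = V_GS − 0.88. Then 59 x² + x − 11.52 = 0, giving x = 0.434 V (positive root), so V_GS = 1.31 V.
I_D = (V_DD − V_GS)/R = (12.4 − 1.31) / 26.8 = 0.414 mA.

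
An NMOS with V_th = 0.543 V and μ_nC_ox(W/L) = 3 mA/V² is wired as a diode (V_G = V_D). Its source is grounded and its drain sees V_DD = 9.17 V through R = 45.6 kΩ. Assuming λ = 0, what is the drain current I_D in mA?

I_D = 0.182 mA

With gate tied to drain, V_GS = V_DS ≥ V_GS − V_th, so the device is in saturation.
KCL at the drain: ½ k_n (V_GS − V_th)² = (V_DD − V_GS)/R.
Let x = V_GS − 0.543. Then 68.4 x² + x − 8.627 = 0, giving x = 0.348 V (positive root), so V_GS = 0.891 V.
I_D = (V_DD − V_GS)/R = (9.17 − 0.891) / 45.6 = 0.182 mA.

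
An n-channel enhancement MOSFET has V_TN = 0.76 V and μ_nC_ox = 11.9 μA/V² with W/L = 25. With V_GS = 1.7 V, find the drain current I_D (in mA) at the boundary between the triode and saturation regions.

I_D = 0.131 mA

At the boundary V_DS = V_ov = V_GS − V_TN = 1.7 − 0.76 = 0.94 V.
k_n = μ_nC_ox · (W/L) = 0.2975 mA/V².
I_D = ½ k_n V_ov² = 0.5 × 0.2975 × 0.94² = 0.131 mA.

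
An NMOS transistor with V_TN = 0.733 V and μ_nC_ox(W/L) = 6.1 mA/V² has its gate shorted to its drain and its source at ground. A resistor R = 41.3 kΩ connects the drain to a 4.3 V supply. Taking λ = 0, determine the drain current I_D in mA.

I_D = 0.0824 mA

With gate tied to drain, V_GS = V_DS ≥ V_GS − V_TN, so the device is in saturation.
KCL at the drain: ½ k_n (V_GS − V_TN)² = (V_DD − V_GS)/R.
Let x = V_GS − 0.733. Then 126 x² + x − 3.567 = 0, giving x = 0.164 V (positive root), so V_GS = 0.897 V.
I_D = (V_DD − V_GS)/R = (4.3 − 0.897) / 41.3 = 0.0824 mA.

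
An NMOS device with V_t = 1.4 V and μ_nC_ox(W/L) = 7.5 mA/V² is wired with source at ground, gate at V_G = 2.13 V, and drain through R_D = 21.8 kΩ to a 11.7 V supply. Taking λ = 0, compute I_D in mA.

I_D = 0.532 mA

V_GS = V_G = 2.13 V, so V_ov = 2.13 − 1.4 = 0.73 V.
Assume saturation: I_D = ½ k_n V_ov² = 0.5 × 7.5 × 0.73² = 2 mA, giving V_DS = V_DD − I_D R_D = 11.7 − 2 × 21.8 = -31.9 V.
But -31.9 V < V_ov = 0.73 V, so the device is actually in triode.
In triode I_D = k_n[V_ov V_DS − ½ V_DS²] and I_D = (V_DD − V_DS)/R_D. Equating: 81.8 V_DS² − 120.4 V_DS + 11.7 = 0, giving V_DS = 0.105 V (the root below V_ov).
I_D = (11.7 − 0.105) / 21.8 = 0.532 mA.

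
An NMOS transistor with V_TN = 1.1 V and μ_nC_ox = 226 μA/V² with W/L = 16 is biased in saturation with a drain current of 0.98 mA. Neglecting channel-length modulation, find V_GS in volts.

k_n = μ_nC_ox · (W/L) = 3.616 mA/V².
In saturation I_D = ½ k_n (V_GS − V_TN)², so V_GS − V_TN = √(2 I_D / k_n) = √(2 × 0.98 / 3.616) = 0.736 V.
V_GS = 1.1 + 0.736 = 1.84 V.

V_GS = 1.84 V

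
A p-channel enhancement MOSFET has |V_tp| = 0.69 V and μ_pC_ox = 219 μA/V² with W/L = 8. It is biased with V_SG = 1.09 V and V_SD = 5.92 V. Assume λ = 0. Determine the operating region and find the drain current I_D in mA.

Saturation; I_D = 0.140 mA

k_p = μ_pC_ox · (W/L) = 1.752 mA/V².
V_ov = V_SG − |V_tp| = 1.09 − 0.69 = 0.4 V.
Since V_SD = 5.92 V ≥ V_ov = 0.4 V, the device is in saturation.
I_D = ½ k_p V_ov² = 0.5 × 1.752 × 0.4² = 0.14 mA.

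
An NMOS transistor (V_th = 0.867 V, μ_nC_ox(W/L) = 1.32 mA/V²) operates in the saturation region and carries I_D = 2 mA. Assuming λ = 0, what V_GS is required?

V_GS = 2.61 V

In saturation I_D = ½ k_n (V_GS − V_th)², so V_GS − V_th = √(2 I_D / k_n) = √(2 × 2 / 1.32) = 1.74 V.
V_GS = 0.867 + 1.74 = 2.61 V.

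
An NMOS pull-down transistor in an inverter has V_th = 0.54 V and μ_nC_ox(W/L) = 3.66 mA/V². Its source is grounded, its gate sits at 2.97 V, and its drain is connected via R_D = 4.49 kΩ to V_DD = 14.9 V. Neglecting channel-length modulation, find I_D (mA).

V_GS = V_G = 2.97 V, so V_ov = 2.97 − 0.54 = 2.43 V.
Assume saturation: I_D = ½ k_n V_ov² = 0.5 × 3.66 × 2.43² = 10.8 mA, giving V_DS = V_DD − I_D R_D = 14.9 − 10.8 × 4.49 = -33.6 V.
But -33.6 V < V_ov = 2.43 V, so the device is actually in triode.
In triode I_D = k_n[V_ov V_DS − ½ V_DS²] and I_D = (V_DD − V_DS)/R_D. Equating: 8.22 V_DS² − 40.93 V_DS + 14.9 = 0, giving V_DS = 0.395 V (the root below V_ov).
I_D = (14.9 − 0.395) / 4.49 = 3.23 mA.

I_D = 3.23 mA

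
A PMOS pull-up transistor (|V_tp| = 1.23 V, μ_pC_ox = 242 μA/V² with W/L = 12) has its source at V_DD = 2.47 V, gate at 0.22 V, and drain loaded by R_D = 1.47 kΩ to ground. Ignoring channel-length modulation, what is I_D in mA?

V_SG = V_DD − V_G = 2.47 − 0.22 = 2.25 V, so V_ov = 2.25 − 1.23 = 1.02 V.
k_p = μ_pC_ox · (W/L) = 2.904 mA/V².
Assume saturation: I_D = ½ k_p V_ov² = 0.5 × 2.904 × 1.02² = 1.51 mA, giving V_SD = V_DD − I_D R_D = 2.47 − 1.51 × 1.47 = 0.249 V.
But 0.249 V < V_ov = 1.02 V, so the device is actually in triode.
In triode I_D = k_p[V_ov V_SD − ½ V_SD²] and I_D = (V_DD − V_SD)/R_D. Equating: 2.13 V_SD² − 5.354 V_SD + 2.47 = 0, giving V_SD = 0.609 V (the root below V_ov).
I_D = (2.47 − 0.609) / 1.47 = 1.27 mA.

I_D = 1.27 mA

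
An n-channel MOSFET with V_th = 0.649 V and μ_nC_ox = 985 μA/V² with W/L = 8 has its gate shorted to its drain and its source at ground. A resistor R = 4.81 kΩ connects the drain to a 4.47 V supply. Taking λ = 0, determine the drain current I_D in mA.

With gate tied to drain, V_GS = V_DS ≥ V_GS − V_th, so the device is in saturation.
k_n = μ_nC_ox · (W/L) = 7.88 mA/V².
KCL at the drain: ½ k_n (V_GS − V_th)² = (V_DD − V_GS)/R.
Let x = V_GS − 0.649. Then 19 x² + x − 3.821 = 0, giving x = 0.423 V (positive root), so V_GS = 1.07 V.
I_D = (V_DD − V_GS)/R = (4.47 − 1.07) / 4.81 = 0.706 mA.

I_D = 0.706 mA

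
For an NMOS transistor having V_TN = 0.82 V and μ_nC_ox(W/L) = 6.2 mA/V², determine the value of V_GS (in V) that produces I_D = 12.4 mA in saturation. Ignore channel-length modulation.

In saturation I_D = ½ k_n (V_GS − V_TN)², so V_GS − V_TN = √(2 I_D / k_n) = √(2 × 12.4 / 6.2) = 2 V.
V_GS = 0.82 + 2 = 2.82 V.

V_GS = 2.82 V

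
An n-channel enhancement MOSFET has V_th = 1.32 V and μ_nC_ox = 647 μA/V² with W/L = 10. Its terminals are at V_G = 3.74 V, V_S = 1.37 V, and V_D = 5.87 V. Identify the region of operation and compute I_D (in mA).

Saturation; I_D = 3.57 mA

V_GS = V_G − V_S = 3.74 − 1.37 = 2.37 V; V_DS = V_D − V_S = 5.87 − 1.37 = 4.5 V.
k_n = μ_nC_ox · (W/L) = 6.47 mA/V².
V_ov = V_GS − V_th = 2.37 − 1.32 = 1.05 V.
Since V_DS = 4.5 V ≥ V_ov = 1.05 V, the device is in saturation.
I_D = ½ k_n V_ov² = 0.5 × 6.47 × 1.05² = 3.57 mA.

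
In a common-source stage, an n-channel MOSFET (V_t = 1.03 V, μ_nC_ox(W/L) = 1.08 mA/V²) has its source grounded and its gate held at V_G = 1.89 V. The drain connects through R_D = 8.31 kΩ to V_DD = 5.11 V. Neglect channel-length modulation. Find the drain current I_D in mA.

I_D = 0.399 mA

V_GS = V_G = 1.89 V, so V_ov = 1.89 − 1.03 = 0.86 V.
Assume saturation: I_D = ½ k_n V_ov² = 0.5 × 1.08 × 0.86² = 0.399 mA, giving V_DS = V_DD − I_D R_D = 5.11 − 0.399 × 8.31 = 1.79 V.
V_DS = 1.79 V ≥ V_ov = 0.86 V, confirming saturation.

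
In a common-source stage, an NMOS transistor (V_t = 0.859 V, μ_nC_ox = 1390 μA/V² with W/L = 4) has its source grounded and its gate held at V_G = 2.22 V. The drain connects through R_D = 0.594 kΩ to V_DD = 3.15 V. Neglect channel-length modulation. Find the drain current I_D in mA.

V_GS = V_G = 2.22 V, so V_ov = 2.22 − 0.859 = 1.36 V.
k_n = μ_nC_ox · (W/L) = 5.56 mA/V².
Assume saturation: I_D = ½ k_n V_ov² = 0.5 × 5.56 × 1.36² = 5.15 mA, giving V_DS = V_DD − I_D R_D = 3.15 − 5.15 × 0.594 = 0.0912 V.
But 0.0912 V < V_ov = 1.36 V, so the device is actually in triode.
In triode I_D = k_n[V_ov V_DS − ½ V_DS²] and I_D = (V_DD − V_DS)/R_D. Equating: 1.65 V_DS² − 5.495 V_DS + 3.15 = 0, giving V_DS = 0.736 V (the root below V_ov).
I_D = (3.15 − 0.736) / 0.594 = 4.06 mA.

I_D = 4.06 mA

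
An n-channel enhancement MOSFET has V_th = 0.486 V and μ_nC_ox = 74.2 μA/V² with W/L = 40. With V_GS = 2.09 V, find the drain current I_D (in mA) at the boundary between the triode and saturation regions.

At the boundary V_DS = V_ov = V_GS − V_th = 2.09 − 0.486 = 1.6 V.
k_n = μ_nC_ox · (W/L) = 2.968 mA/V².
I_D = ½ k_n V_ov² = 0.5 × 2.968 × 1.6² = 3.82 mA.

I_D = 3.82 mA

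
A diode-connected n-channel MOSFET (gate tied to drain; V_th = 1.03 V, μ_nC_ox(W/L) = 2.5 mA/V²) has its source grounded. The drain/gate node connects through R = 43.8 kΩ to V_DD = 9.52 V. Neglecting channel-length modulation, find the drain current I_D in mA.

With gate tied to drain, V_GS = V_DS ≥ V_GS − V_th, so the device is in saturation.
KCL at the drain: ½ k_n (V_GS − V_th)² = (V_DD − V_GS)/R.
Let x = V_GS − 1.03. Then 54.8 x² + x − 8.49 = 0, giving x = 0.385 V (positive root), so V_GS = 1.41 V.
I_D = (V_DD − V_GS)/R = (9.52 − 1.41) / 43.8 = 0.185 mA.

I_D = 0.185 mA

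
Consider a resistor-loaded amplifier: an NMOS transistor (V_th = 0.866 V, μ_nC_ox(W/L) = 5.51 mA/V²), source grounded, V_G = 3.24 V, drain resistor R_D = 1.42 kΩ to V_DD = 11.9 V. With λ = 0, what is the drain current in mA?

V_GS = V_G = 3.24 V, so V_ov = 3.24 − 0.866 = 2.37 V.
Assume saturation: I_D = ½ k_n V_ov² = 0.5 × 5.51 × 2.37² = 15.5 mA, giving V_DS = V_DD − I_D R_D = 11.9 − 15.5 × 1.42 = -10.1 V.
But -10.1 V < V_ov = 2.37 V, so the device is actually in triode.
In triode I_D = k_n[V_ov V_DS − ½ V_DS²] and I_D = (V_DD − V_DS)/R_D. Equating: 3.91 V_DS² − 19.57 V_DS + 11.9 = 0, giving V_DS = 0.708 V (the root below V_ov).
I_D = (11.9 − 0.708) / 1.42 = 7.88 mA.

I_D = 7.88 mA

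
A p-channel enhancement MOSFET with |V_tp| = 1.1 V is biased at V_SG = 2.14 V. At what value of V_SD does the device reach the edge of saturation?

The boundary between triode and saturation is V_SD = V_SG − |V_tp| = V_ov.
V_ov = 2.14 − 1.1 = 1.04 V.

V_SD,sat = 1.04 V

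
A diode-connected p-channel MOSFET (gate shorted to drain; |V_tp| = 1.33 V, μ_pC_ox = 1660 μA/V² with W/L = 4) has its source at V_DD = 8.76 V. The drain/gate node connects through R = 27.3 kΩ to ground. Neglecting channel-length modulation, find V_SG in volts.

V_SG = 1.61 V

With gate tied to drain, V_SG = V_SD ≥ V_SG − |V_tp|, so the device is in saturation.
k_p = μ_pC_ox · (W/L) = 6.64 mA/V².
KCL at the drain: ½ k_p (V_SG − |V_tp|)² = (V_DD − V_SG)/R.
Let x = V_SG − 1.33. Then 90.6 x² + x − 7.43 = 0, giving x = 0.281 V (positive root), so V_SG = 1.61 V.
I_D = (V_DD − V_SG)/R = (8.76 − 1.61) / 27.3 = 0.262 mA.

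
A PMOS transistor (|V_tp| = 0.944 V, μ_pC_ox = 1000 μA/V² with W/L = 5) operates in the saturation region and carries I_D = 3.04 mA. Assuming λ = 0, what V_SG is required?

V_SG = 2.05 V

k_p = μ_pC_ox · (W/L) = 5 mA/V².
In saturation I_D = ½ k_p (V_SG − |V_tp|)², so V_SG − |V_tp| = √(2 I_D / k_p) = √(2 × 3.04 / 5) = 1.1 V.
V_SG = 0.944 + 1.1 = 2.05 V.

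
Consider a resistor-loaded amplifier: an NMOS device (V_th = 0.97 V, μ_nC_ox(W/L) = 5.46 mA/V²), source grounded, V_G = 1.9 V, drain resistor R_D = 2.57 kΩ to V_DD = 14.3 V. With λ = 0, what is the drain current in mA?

V_GS = V_G = 1.9 V, so V_ov = 1.9 − 0.97 = 0.93 V.
Assume saturation: I_D = ½ k_n V_ov² = 0.5 × 5.46 × 0.93² = 2.36 mA, giving V_DS = V_DD − I_D R_D = 14.3 − 2.36 × 2.57 = 8.23 V.
V_DS = 8.23 V ≥ V_ov = 0.93 V, confirming saturation.

I_D = 2.36 mA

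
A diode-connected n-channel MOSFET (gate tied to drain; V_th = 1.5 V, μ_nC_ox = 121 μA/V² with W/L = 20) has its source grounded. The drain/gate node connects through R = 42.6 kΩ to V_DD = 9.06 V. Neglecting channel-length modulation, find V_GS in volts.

V_GS = 1.87 V

With gate tied to drain, V_GS = V_DS ≥ V_GS − V_th, so the device is in saturation.
k_n = μ_nC_ox · (W/L) = 2.42 mA/V².
KCL at the drain: ½ k_n (V_GS − V_th)² = (V_DD − V_GS)/R.
Let x = V_GS − 1.5. Then 51.5 x² + x − 7.56 = 0, giving x = 0.373 V (positive root), so V_GS = 1.87 V.
I_D = (V_DD − V_GS)/R = (9.06 − 1.87) / 42.6 = 0.169 mA.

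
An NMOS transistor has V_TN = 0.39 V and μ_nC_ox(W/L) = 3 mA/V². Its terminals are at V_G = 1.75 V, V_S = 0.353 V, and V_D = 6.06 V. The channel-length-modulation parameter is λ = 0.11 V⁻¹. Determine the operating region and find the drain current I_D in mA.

Saturation; I_D = 2.48 mA

V_GS = V_G − V_S = 1.75 − 0.353 = 1.4 V; V_DS = V_D − V_S = 6.06 − 0.353 = 5.71 V.
V_ov = V_GS − V_TN = 1.4 − 0.39 = 1.01 V.
Since V_DS = 5.71 V ≥ V_ov = 1.01 V, the device is in saturation.
I_D = ½ k_n V_ov² (1 + λ V_DS) = 0.5 × 3 × 1.01² × (1 + 0.11 × 5.71) = 2.48 mA.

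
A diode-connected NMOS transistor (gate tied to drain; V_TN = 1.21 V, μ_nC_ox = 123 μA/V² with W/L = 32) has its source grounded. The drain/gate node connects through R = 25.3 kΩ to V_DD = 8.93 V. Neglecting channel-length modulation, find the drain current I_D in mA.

I_D = 0.290 mA

With gate tied to drain, V_GS = V_DS ≥ V_GS − V_TN, so the device is in saturation.
k_n = μ_nC_ox · (W/L) = 3.936 mA/V².
KCL at the drain: ½ k_n (V_GS − V_TN)² = (V_DD − V_GS)/R.
Let x = V_GS − 1.21. Then 49.8 x² + x − 7.72 = 0, giving x = 0.384 V (positive root), so V_GS = 1.59 V.
I_D = (V_DD − V_GS)/R = (8.93 − 1.59) / 25.3 = 0.29 mA.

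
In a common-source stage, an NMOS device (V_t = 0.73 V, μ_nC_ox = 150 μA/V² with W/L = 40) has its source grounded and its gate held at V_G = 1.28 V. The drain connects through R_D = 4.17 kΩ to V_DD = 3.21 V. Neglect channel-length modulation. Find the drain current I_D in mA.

V_GS = V_G = 1.28 V, so V_ov = 1.28 − 0.73 = 0.55 V.
k_n = μ_nC_ox · (W/L) = 6 mA/V².
Assume saturation: I_D = ½ k_n V_ov² = 0.5 × 6 × 0.55² = 0.908 mA, giving V_DS = V_DD − I_D R_D = 3.21 − 0.908 × 4.17 = -0.574 V.
But -0.574 V < V_ov = 0.55 V, so the device is actually in triode.
In triode I_D = k_n[V_ov V_DS − ½ V_DS²] and I_D = (V_DD − V_DS)/R_D. Equating: 12.5 V_DS² − 14.76 V_DS + 3.21 = 0, giving V_DS = 0.288 V (the root below V_ov).
I_D = (3.21 − 0.288) / 4.17 = 0.701 mA.

I_D = 0.701 mA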